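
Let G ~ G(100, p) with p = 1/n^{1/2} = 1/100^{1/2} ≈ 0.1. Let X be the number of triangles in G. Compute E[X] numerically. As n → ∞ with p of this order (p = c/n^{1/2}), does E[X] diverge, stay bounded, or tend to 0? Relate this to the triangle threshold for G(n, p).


Number of potential triangles: C(100, 3) = 161700.
Each occurs with probability p³ ≈ (0.1)³ ≈ 1.0000000e-03.
By linearity: E[X] = C(100, 3)·p³ ≈ 161700 · 1.0000000e-03 ≈ 161.70000.
Since α = 1/2 < 1, p = c/n^{1/2} ≫ 1/n is above the triangle threshold p ~ 1/n. Asymptotically E[X] ~ (c³/6)·n^{3(1−α)} = (1³/6)·n^{1.5} → ∞; triangles are abundant w.h.p.

E[X] ≈ 161.70000; in regime p = Θ(1/n^{1/2}) E[X] diverges (above the triangle threshold p ~ 1/n).


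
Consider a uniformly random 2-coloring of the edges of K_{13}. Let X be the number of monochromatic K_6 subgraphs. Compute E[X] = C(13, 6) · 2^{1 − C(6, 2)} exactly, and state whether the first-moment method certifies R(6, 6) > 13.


E[X] = C(13, 6) · 2^{1 − 15} = 1716 · 2^{−14} = 1716/16384.
As a reduced fraction: E[X] = 429/4096 ≈ 0.10474.
Is E[X] < 1? YES.
Since E[X] < 1, there exists a 2-coloring of K_{13} with no monochromatic K_6; hence R(6, 6) > 13.

E[X] = 429/4096 ≈ 0.10474; E[X] < 1, so R(6, 6) > 13.


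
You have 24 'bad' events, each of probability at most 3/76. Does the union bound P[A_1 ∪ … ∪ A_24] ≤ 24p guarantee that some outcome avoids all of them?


Union bound: P[∪_{i=1}^{24} A_i] ≤ Σ_i P[A_i] ≤ 24·p = 24·(3/76) = 18/19.
Numerically: 18/19 ≈ 0.947.
Is 18/19 < 1? YES.
Since P[∪ A_i] ≤ 18/19 < 1, the complement has P[∩ A_i^c] ≥ 1 − 18/19 = 1/19 > 0, so some outcome avoids every A_i.

24·p = 18/19 ≈ 0.947; existence CERTIFIED by the union bound.


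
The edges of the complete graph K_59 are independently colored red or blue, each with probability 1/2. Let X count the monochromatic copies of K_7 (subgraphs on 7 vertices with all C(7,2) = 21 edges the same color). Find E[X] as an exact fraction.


Let X = Σ_S X_S over the C(59, 7) = 341149446 subsets S of size 7, where X_S = 1 if the K_7 on S is monochromatic.
For a fixed S, the K_7 on S has C(7, 2) = 21 edges. P[all 21 edges red] = (1/2)^21, and likewise for blue, so P[monochromatic] = 2·(1/2)^21 = 2^{1 − 21} = 1/1048576.
By linearity: E[X] = C(59, 7) · 2^{1 − 21} = 341149446 · 1/1048576 = 170574723/524288.
Numerically: E[X] ≈ 325.3455.

E[X] = C(59,7)·2^(1−C(7,2)) = 170574723/524288 ≈ 325.3455.


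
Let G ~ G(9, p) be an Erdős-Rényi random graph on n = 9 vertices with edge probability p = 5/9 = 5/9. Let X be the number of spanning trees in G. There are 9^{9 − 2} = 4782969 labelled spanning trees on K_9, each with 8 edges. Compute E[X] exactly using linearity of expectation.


K_9 has 9^{9 − 2} = 4782969 labelled spanning trees.
For each such spanning tree H, let X_H = 1 if all 8 edges of H are present in G. Then P[X_H = 1] = p^{8} = (5/9)^{8} = 390625/43046721.
By linearity of expectation: E[X] = Σ_H E[X_H] = 4782969 · p^{8} = 4782969 · 390625/43046721 = 390625/9.
Numerically: E[X] ≈ 4.34e+04.

E[X] = 4782969 · (5/9)^{8} = 390625/9 ≈ 4.34e+04.


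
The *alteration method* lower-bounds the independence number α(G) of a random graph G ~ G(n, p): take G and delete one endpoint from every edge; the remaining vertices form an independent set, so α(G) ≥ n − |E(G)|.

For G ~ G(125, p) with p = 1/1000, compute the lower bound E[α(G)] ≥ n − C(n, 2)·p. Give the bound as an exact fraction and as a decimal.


E[|E(G)|] = C(125, 2)·p = 7750 · (1/1000) = 31/4.
E[α(G)] ≥ n − E[|E(G)|] = 125 − 31/4 = 469/4.
Numerically: ≈ 117.250000.
(This is only a lower bound; the true E[α(G)] may be larger.)

E[α(G)] ≥ 469/4 ≈ 117.250000.


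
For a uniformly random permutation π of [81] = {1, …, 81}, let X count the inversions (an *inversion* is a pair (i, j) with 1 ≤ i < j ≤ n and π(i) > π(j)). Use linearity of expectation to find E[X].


Write X = Σ X_I over the C(81, 2) = 3240 pairs i < j, with X_I the indicator of one inversion.
There are 3240 indicators.
For each fixed pair i < j, the values π(i) and π(j) are two distinct elements of {1, …, 81} in uniformly random order; by symmetry P[π(i) > π(j)] = 1/2.
By linearity: E[X] = 3240 · (1/2) = C(81, 2) · (1/2) = 3240/2 = 1620 ≈ 1620.00000.

E[X] = 1620 = 1620.00000.


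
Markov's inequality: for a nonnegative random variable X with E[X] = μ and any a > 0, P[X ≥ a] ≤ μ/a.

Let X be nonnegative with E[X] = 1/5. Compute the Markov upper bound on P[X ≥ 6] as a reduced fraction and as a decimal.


μ = E[X] = 1/5, a = 6.
Markov: P[X ≥ 6] ≤ μ/a = (1/5)/6 = 1/30.
Numerically: ≈ 0.033.
(Since a = 6 > μ = 0.200, the bound 1/30 is < 1 and informative.)

P[X ≥ 6] ≤ 1/30 ≈ 0.033.


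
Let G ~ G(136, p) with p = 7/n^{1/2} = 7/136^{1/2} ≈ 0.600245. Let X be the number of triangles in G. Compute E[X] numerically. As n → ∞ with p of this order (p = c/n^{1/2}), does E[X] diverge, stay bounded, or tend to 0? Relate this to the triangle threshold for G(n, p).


Number of potential triangles: C(136, 3) = 410040.
Each occurs with probability p³ ≈ (0.600245)³ ≈ 2.16264760e-01.
By linearity: E[X] = C(136, 3)·p³ ≈ 410040 · 2.16264760e-01 ≈ 88677.202166.
Since α = 1/2 < 1, p = c/n^{1/2} ≫ 1/n is above the triangle threshold p ~ 1/n. Asymptotically E[X] ~ (c³/6)·n^{3(1−α)} = (7³/6)·n^{1.5} → ∞; triangles are abundant w.h.p.

E[X] ≈ 88677.202166; in regime p = Θ(1/n^{1/2}) E[X] diverges (above the triangle threshold p ~ 1/n).


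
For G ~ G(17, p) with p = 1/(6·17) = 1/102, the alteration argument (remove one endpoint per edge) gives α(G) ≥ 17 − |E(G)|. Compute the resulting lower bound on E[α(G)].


E[|E(G)|] = C(17, 2)·p = 136 · (1/102) = 4/3.
E[α(G)] ≥ n − E[|E(G)|] = 17 − 4/3 = 47/3.
Numerically: ≈ 15.66667.
(This is only a lower bound; the true E[α(G)] may be larger.)

E[α(G)] ≥ 47/3 ≈ 15.66667.


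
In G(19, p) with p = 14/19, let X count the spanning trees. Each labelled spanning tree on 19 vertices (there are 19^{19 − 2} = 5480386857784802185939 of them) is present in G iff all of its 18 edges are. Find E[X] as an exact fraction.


K_19 has 19^{19 − 2} = 5480386857784802185939 labelled spanning trees.
For each such spanning tree H, let X_H = 1 if all 18 edges of H are present in G. Then P[X_H = 1] = p^{18} = (14/19)^{18} = 426878854210636742656/104127350297911241532841.
By linearity: E[X] = Σ_H E[X_H] = 5480386857784802185939 · p^{18} = 5480386857784802185939 · 426878854210636742656/104127350297911241532841 = 426878854210636742656/19.
Numerically: E[X] ≈ 2.247e+19.

E[X] = 5480386857784802185939 · (14/19)^{18} = 426878854210636742656/19 ≈ 2.247e+19.


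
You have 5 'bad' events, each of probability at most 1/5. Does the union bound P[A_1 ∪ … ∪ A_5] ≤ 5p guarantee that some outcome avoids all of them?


Union bound: P[∪_{i=1}^{5} A_i] ≤ Σ_i P[A_i] ≤ 5·p = 5·(1/5) = 1.
Numerically: 1 ≈ 1.000.
Is 1 < 1? NO.
Since the bound 1 is ≥ 1, the union bound is uninformative here; it does NOT by itself certify existence.

5·p = 1 ≈ 1.000; existence NOT certified by the union bound.


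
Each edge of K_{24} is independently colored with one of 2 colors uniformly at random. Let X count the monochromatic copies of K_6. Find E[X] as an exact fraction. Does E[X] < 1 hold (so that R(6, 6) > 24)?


E[X] = C(24, 6) · 2^{1 − 15} = 134596 · 2^{−14} = 134596/16384.
As a reduced fraction: E[X] = 33649/4096 ≈ 8.2150879.
Is E[X] < 1? NO.
Since E[X] ≥ 1, the first-moment bound is inconclusive at n = 24; it does NOT by itself certify R(6, 6) > 24.

E[X] = 33649/4096 ≈ 8.2150879; E[X] ≥ 1; first-moment method inconclusive here.


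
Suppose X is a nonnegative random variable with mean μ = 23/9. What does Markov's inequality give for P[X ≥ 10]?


μ = E[X] = 23/9, a = 10.
Markov: P[X ≥ 10] ≤ μ/a = (23/9)/10 = 23/90.
Numerically: ≈ 0.2556.
(Since a = 10 > μ = 2.5556, the bound 23/90 is < 1 and informative.)

P[X ≥ 10] ≤ 23/90 ≈ 0.2556.


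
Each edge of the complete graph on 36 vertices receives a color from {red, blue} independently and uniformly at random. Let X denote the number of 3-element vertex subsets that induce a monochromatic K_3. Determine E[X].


Let X = Σ_S X_S over the C(36, 3) = 7140 subsets S of size 3, where X_S = 1 if the K_3 on S is monochromatic.
For a fixed S, the K_3 on S has C(3, 2) = 3 edges. P[all 3 edges red] = (1/2)^3, and likewise for blue, so P[monochromatic] = 2·(1/2)^3 = 2^{1 − 3} = 1/4.
By linearity of expectation: E[X] = C(36, 3) · 2^{1 − 3} = 7140 · 1/4 = 1785.
Numerically: E[X] ≈ 1785.0000.

E[X] = C(36,3)·2^(1−C(3,2)) = 1785 ≈ 1785.0000.


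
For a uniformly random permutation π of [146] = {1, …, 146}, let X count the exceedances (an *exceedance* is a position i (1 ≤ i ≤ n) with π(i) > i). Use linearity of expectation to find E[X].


Write X = Σ_{i=1}^{146} X_i, where X_i = 1_{π(i) > i}.
For each fixed i, π(i) is uniform over {1, …, 146} (marginal of a uniform permutation), so P[π(i) > i] = (n − i)/n. Summing: Σ_{i=1}^{146} (n − i)/n = (0 + 1 + … + 145)/146 = 146(146 − 1)/(2·146) = (146 − 1)/2.
Hence E[X] = Σ_{i=1}^{146} (146 − i)/146 = 145/2 ≈ 72.50000.

E[X] = 145/2 = 72.50000.


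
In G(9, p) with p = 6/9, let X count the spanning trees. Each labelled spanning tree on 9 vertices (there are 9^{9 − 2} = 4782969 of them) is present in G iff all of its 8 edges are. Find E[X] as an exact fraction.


K_9 has 9^{9 − 2} = 4782969 labelled spanning trees.
For each such spanning tree H, let X_H = 1 if all 8 edges of H are present in G. Then P[X_H = 1] = p^{8} = (2/3)^{8} = 256/6561.
By linearity: E[X] = Σ_H E[X_H] = 4782969 · p^{8} = 4782969 · 256/6561 = 186624.
Numerically: E[X] ≈ 1.87e+05.

E[X] = 4782969 · (2/3)^{8} = 186624 ≈ 1.87e+05.


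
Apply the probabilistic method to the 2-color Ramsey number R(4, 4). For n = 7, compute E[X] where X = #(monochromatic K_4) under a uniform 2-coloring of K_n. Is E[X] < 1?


E[X] = C(7, 4) · 2^{1 − 6} = 35 · 2^{−5} = 35/32.
As a reduced fraction: E[X] = 35/32 ≈ 1.0938.
Is E[X] < 1? NO.
Since E[X] ≥ 1, the first-moment bound is inconclusive at n = 7; it does NOT by itself certify R(4, 4) > 7.

E[X] = 35/32 ≈ 1.0938; E[X] ≥ 1; first-moment method inconclusive here.


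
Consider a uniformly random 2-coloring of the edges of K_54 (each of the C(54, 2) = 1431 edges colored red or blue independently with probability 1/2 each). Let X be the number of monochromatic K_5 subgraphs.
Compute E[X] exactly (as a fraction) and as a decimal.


Let X = Σ_S X_S over the C(54, 5) = 3162510 subsets S of size 5, where X_S = 1 if the K_5 on S is monochromatic.
For a fixed S, the K_5 on S has C(5, 2) = 10 edges. P[all 10 edges red] = (1/2)^10, and likewise for blue, so P[monochromatic] = 2·(1/2)^10 = 2^{1 − 10} = 1/512.
By linearity of expectation: E[X] = C(54, 5) · 2^{1 − 10} = 3162510 · 1/512 = 1581255/256.
Numerically: E[X] ≈ 6176.77734.

E[X] = C(54,5)·2^(1−C(5,2)) = 1581255/256 ≈ 6176.77734.


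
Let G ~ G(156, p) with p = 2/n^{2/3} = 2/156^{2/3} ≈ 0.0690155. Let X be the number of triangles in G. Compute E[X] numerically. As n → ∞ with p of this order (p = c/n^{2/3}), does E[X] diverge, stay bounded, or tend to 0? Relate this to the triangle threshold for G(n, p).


Number of potential triangles: C(156, 3) = 620620.
Each occurs with probability p³ ≈ (0.0690155)³ ≈ 3.28731098e-04.
By linearity: E[X] = C(156, 3)·p³ ≈ 620620 · 3.28731098e-04 ≈ 204.017094.
Since α = 2/3 < 1, p = c/n^{2/3} ≫ 1/n is above the triangle threshold p ~ 1/n. Asymptotically E[X] ~ (c³/6)·n^{3(1−α)} = (2³/6)·n^{1} → ∞; triangles are abundant w.h.p.

E[X] ≈ 204.017094; in regime p = Θ(1/n^{2/3}) E[X] diverges (above the triangle threshold p ~ 1/n).


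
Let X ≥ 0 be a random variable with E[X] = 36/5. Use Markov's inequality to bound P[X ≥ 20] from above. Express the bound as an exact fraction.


μ = E[X] = 36/5, a = 20.
Markov: P[X ≥ 20] ≤ μ/a = (36/5)/20 = 9/25.
Numerically: ≈ 0.3600.
(Since a = 20 > μ = 7.2000, the bound 9/25 is < 1 and informative.)

P[X ≥ 20] ≤ 9/25 ≈ 0.3600.


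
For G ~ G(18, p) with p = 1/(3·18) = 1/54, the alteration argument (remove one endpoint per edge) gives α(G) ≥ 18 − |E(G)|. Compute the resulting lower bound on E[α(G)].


E[|E(G)|] = C(18, 2)·p = 153 · (1/54) = 17/6.
E[α(G)] ≥ n − E[|E(G)|] = 18 − 17/6 = 91/6.
Numerically: ≈ 15.166667.
(This is only a lower bound; the true E[α(G)] may be larger.)

E[α(G)] ≥ 91/6 ≈ 15.166667.


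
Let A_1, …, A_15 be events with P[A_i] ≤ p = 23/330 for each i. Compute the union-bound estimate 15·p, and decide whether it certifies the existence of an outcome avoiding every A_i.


Union bound: P[∪_{i=1}^{15} A_i] ≤ Σ_i P[A_i] ≤ 15·p = 15·(23/330) = 23/22.
Numerically: 23/22 ≈ 1.0455.
Is 23/22 < 1? NO.
Since the bound 23/22 is ≥ 1, the union bound is uninformative here; it does NOT by itself certify existence.

15·p = 23/22 ≈ 1.0455; existence NOT certified by the union bound.


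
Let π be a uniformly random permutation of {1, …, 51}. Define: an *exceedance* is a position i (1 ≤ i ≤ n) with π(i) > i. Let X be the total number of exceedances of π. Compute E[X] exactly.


Write X = Σ_{i=1}^{51} X_i, where X_i = 1_{π(i) > i}.
For each fixed i, π(i) is uniform over {1, …, 51} (marginal of a uniform permutation), so P[π(i) > i] = (n − i)/n. Summing: Σ_{i=1}^{51} (n − i)/n = (0 + 1 + … + 50)/51 = 51(51 − 1)/(2·51) = (51 − 1)/2.
Hence E[X] = Σ_{i=1}^{51} (51 − i)/51 = 25 ≈ 25.0000.

E[X] = 25 = 25.0000.


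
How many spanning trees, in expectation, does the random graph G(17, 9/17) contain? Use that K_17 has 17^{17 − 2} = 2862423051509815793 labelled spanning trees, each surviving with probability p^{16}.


K_17 has 17^{17 − 2} = 2862423051509815793 labelled spanning trees.
For each such spanning tree H, let X_H = 1 if all 16 edges of H are present in G. Then P[X_H = 1] = p^{16} = (9/17)^{16} = 1853020188851841/48661191875666868481.
By linearity of expectation: E[X] = Σ_H E[X_H] = 2862423051509815793 · p^{16} = 2862423051509815793 · 1853020188851841/48661191875666868481 = 1853020188851841/17.
Numerically: E[X] ≈ 1.09e+14.

E[X] = 2862423051509815793 · (9/17)^{16} = 1853020188851841/17 ≈ 1.09e+14.


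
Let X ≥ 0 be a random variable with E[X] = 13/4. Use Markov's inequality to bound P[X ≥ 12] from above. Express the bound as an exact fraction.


μ = E[X] = 13/4, a = 12.
Markov: P[X ≥ 12] ≤ μ/a = (13/4)/12 = 13/48.
Numerically: ≈ 0.2708.
(Since a = 12 > μ = 3.2500, the bound 13/48 is < 1 and informative.)

P[X ≥ 12] ≤ 13/48 ≈ 0.2708.


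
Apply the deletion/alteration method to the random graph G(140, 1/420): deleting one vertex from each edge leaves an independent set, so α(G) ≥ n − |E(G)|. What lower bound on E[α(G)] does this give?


E[|E(G)|] = C(140, 2)·p = 9730 · (1/420) = 139/6.
E[α(G)] ≥ n − E[|E(G)|] = 140 − 139/6 = 701/6.
Numerically: ≈ 116.8333.
(This is only a lower bound; the true E[α(G)] may be larger.)

E[α(G)] ≥ 701/6 ≈ 116.8333.


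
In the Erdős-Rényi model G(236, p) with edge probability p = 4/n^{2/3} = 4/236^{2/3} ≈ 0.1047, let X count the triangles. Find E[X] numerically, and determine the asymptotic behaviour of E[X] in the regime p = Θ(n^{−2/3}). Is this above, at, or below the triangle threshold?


Number of potential triangles: C(236, 3) = 2162940.
Each occurs with probability p³ ≈ (0.1047)³ ≈ 1.149095e-03.
By linearity: E[X] = C(236, 3)·p³ ≈ 2162940 · 1.149095e-03 ≈ 2485.4237.
Since α = 2/3 < 1, p = c/n^{2/3} ≫ 1/n is above the triangle threshold p ~ 1/n. Asymptotically E[X] ~ (c³/6)·n^{3(1−α)} = (4³/6)·n^{1} → ∞; triangles are abundant w.h.p.

E[X] ≈ 2485.4237; in regime p = Θ(1/n^{2/3}) E[X] diverges (above the triangle threshold p ~ 1/n).


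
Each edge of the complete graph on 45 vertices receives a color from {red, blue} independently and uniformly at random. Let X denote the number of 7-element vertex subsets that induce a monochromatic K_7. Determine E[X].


Let X = Σ_S X_S over the C(45, 7) = 45379620 subsets S of size 7, where X_S = 1 if the K_7 on S is monochromatic.
For a fixed S, the K_7 on S has C(7, 2) = 21 edges. P[all 21 edges red] = (1/2)^21, and likewise for blue, so P[monochromatic] = 2·(1/2)^21 = 2^{1 − 21} = 1/1048576.
By linearity: E[X] = C(45, 7) · 2^{1 − 21} = 45379620 · 1/1048576 = 11344905/262144.
Numerically: E[X] ≈ 43.2774.

E[X] = C(45,7)·2^(1−C(7,2)) = 11344905/262144 ≈ 43.2774.


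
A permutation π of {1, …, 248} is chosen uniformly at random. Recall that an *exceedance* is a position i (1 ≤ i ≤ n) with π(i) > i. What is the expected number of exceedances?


Write X = Σ_{i=1}^{248} X_i, where X_i = 1_{π(i) > i}.
For each fixed i, π(i) is uniform over {1, …, 248} (marginal of a uniform permutation), so P[π(i) > i] = (n − i)/n. Summing: Σ_{i=1}^{248} (n − i)/n = (0 + 1 + … + 247)/248 = 248(248 − 1)/(2·248) = (248 − 1)/2.
Hence E[X] = Σ_{i=1}^{248} (248 − i)/248 = 247/2 ≈ 123.500.

E[X] = 247/2 = 123.500.


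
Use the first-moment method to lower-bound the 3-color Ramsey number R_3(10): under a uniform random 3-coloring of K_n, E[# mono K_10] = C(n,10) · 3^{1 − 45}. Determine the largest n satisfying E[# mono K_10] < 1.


We need C(n, 10) · 3^{1 − 45} < 1, i.e. C(n, 10) < 3^{45 − 1} = 984770902183611232881.
Check values of n near the boundary:
  n = 570: C(570, 10) = 921524823451961408691; 921524823451961408691 < 984770902183611232881? YES
  n = 571: C(571, 10) = 937951290893172842001; 937951290893172842001 < 984770902183611232881? YES
  n = 572: C(572, 10) = 954640815642161682606; 954640815642161682606 < 984770902183611232881? YES
  n = 573: C(573, 10) = 971597135635805762226; 971597135635805762226 < 984770902183611232881? YES
  n = 574: C(574, 10) = 988824035203816502691; 988824035203816502691 < 984770902183611232881? NO
  n = 575: C(575, 10) = 1006325345561406175305; 1006325345561406175305 < 984770902183611232881? NO
The largest n with C(n, 10) < 984770902183611232881 is n = 573 (where E[X] = 35985079097622435638/36472996377170786403 ≈ 0.9866225). Hence R_3(10) > 573, i.e. R_3(10) ≥ 574.

Largest n = 573; hence R_3(10) > 573.


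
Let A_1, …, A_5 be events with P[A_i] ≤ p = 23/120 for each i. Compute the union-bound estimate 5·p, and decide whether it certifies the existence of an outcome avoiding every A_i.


Union bound: P[∪_{i=1}^{5} A_i] ≤ Σ_i P[A_i] ≤ 5·p = 5·(23/120) = 23/24.
Numerically: 23/24 ≈ 0.9583.
Is 23/24 < 1? YES.
Since P[∪ A_i] ≤ 23/24 < 1, the complement has P[∩ A_i^c] ≥ 1 − 23/24 = 1/24 > 0, so some outcome avoids every A_i.

5·p = 23/24 ≈ 0.9583; existence CERTIFIED by the union bound.


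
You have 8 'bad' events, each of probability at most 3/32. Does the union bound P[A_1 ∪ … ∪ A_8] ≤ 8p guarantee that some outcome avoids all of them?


Union bound: P[∪_{i=1}^{8} A_i] ≤ Σ_i P[A_i] ≤ 8·p = 8·(3/32) = 3/4.
Numerically: 3/4 ≈ 0.750000.
Is 3/4 < 1? YES.
Since P[∪ A_i] ≤ 3/4 < 1, the complement has P[∩ A_i^c] ≥ 1 − 3/4 = 1/4 > 0, so some outcome avoids every A_i.

8·p = 3/4 ≈ 0.750000; existence CERTIFIED by the union bound.


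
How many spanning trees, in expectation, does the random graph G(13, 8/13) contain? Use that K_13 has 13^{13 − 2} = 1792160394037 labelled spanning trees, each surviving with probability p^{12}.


K_13 has 13^{13 − 2} = 1792160394037 labelled spanning trees.
For each such spanning tree H, let X_H = 1 if all 12 edges of H are present in G. Then P[X_H = 1] = p^{12} = (8/13)^{12} = 68719476736/23298085122481.
By linearity of expectation: E[X] = Σ_H E[X_H] = 1792160394037 · p^{12} = 1792160394037 · 68719476736/23298085122481 = 68719476736/13.
Numerically: E[X] ≈ 5.286e+09.

E[X] = 1792160394037 · (8/13)^{12} = 68719476736/13 ≈ 5.286e+09.


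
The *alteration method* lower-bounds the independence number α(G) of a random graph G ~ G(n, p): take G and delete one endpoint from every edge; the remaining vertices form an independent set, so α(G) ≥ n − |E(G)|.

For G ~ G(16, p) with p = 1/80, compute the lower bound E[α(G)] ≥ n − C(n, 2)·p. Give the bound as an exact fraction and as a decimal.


E[|E(G)|] = C(16, 2)·p = 120 · (1/80) = 3/2.
E[α(G)] ≥ n − E[|E(G)|] = 16 − 3/2 = 29/2.
Numerically: ≈ 14.500000.
(This is only a lower bound; the true E[α(G)] may be larger.)

E[α(G)] ≥ 29/2 ≈ 14.500000.


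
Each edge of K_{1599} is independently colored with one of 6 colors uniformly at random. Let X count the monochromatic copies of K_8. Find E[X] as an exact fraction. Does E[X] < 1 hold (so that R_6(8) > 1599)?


E[X] = C(1599, 8) · 6^{1 − 28} = 1041478627524184359081 · 6^{−27} = 1041478627524184359081/1023490369077469249536.
As a reduced fraction: E[X] = 38573282500895717003/37907050706572935168 ≈ 1.0176.
Is E[X] < 1? NO.
Since E[X] ≥ 1, the first-moment bound is inconclusive at n = 1599; it does NOT by itself certify R_6(8) > 1599.

E[X] = 38573282500895717003/37907050706572935168 ≈ 1.0176; E[X] ≥ 1; first-moment method inconclusive here.


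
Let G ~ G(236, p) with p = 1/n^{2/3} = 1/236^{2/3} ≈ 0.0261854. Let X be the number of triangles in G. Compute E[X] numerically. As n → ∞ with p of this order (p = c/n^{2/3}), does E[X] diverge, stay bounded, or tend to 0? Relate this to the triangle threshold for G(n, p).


Number of potential triangles: C(236, 3) = 2162940.
Each occurs with probability p³ ≈ (0.0261854)³ ≈ 1.79546107e-05.
By linearity: E[X] = C(236, 3)·p³ ≈ 2162940 · 1.79546107e-05 ≈ 38.834746.
Since α = 2/3 < 1, p = c/n^{2/3} ≫ 1/n is above the triangle threshold p ~ 1/n. Asymptotically E[X] ~ (c³/6)·n^{3(1−α)} = (1³/6)·n^{1} → ∞; triangles are abundant w.h.p.

E[X] ≈ 38.834746; in regime p = Θ(1/n^{2/3}) E[X] diverges (above the triangle threshold p ~ 1/n).


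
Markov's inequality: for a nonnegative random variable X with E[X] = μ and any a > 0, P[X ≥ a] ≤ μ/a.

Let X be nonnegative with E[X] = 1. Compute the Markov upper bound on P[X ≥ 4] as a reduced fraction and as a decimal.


μ = E[X] = 1, a = 4.
Markov: P[X ≥ 4] ≤ μ/a = (1)/4 = 1/4.
Numerically: ≈ 0.25000.
(Since a = 4 > μ = 1.00000, the bound 1/4 is < 1 and informative.)

P[X ≥ 4] ≤ 1/4 ≈ 0.25000.


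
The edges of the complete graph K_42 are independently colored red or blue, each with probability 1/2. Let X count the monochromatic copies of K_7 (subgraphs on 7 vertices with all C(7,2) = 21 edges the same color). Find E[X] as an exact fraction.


Let X = Σ_S X_S over the C(42, 7) = 26978328 subsets S of size 7, where X_S = 1 if the K_7 on S is monochromatic.
For a fixed S, the K_7 on S has C(7, 2) = 21 edges. P[all 21 edges red] = (1/2)^21, and likewise for blue, so P[monochromatic] = 2·(1/2)^21 = 2^{1 − 21} = 1/1048576.
By linearity: E[X] = C(42, 7) · 2^{1 − 21} = 26978328 · 1/1048576 = 3372291/131072.
Numerically: E[X] ≈ 25.728539.

E[X] = C(42,7)·2^(1−C(7,2)) = 3372291/131072 ≈ 25.728539.


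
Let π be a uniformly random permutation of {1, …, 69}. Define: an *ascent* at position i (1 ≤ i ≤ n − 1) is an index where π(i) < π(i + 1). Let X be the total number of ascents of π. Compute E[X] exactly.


Write X = Σ X_I over i = 1, …, 68, with X_I the indicator of one ascent.
There are 68 indicators.
For each fixed i, the pair (π(i), π(i+1)) is a uniformly random ordered pair of distinct values from {1, …, 69}; by symmetry P[π(i) < π(i+1)] = 1/2.
By linearity: E[X] = 68 · (1/2) = (69 − 1) · (1/2) = 34 ≈ 34.00000.

E[X] = 34 = 34.00000.


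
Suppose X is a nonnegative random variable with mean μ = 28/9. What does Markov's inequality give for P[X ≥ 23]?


μ = E[X] = 28/9, a = 23.
Markov: P[X ≥ 23] ≤ μ/a = (28/9)/23 = 28/207.
Numerically: ≈ 0.135266.
(Since a = 23 > μ = 3.111111, the bound 28/207 is < 1 and informative.)

P[X ≥ 23] ≤ 28/207 ≈ 0.135266.


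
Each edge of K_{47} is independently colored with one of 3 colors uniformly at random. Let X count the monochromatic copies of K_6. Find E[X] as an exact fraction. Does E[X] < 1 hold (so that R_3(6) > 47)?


E[X] = C(47, 6) · 3^{1 − 15} = 10737573 · 3^{−14} = 10737573/4782969.
As a reduced fraction: E[X] = 3579191/1594323 ≈ 2.244960.
Is E[X] < 1? NO.
Since E[X] ≥ 1, the first-moment bound is inconclusive at n = 47; it does NOT by itself certify R_3(6) > 47.

E[X] = 3579191/1594323 ≈ 2.244960; E[X] ≥ 1; first-moment method inconclusive here.


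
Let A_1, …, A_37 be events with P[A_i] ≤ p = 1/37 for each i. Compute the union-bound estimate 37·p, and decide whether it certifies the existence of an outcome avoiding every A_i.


Union bound: P[∪_{i=1}^{37} A_i] ≤ Σ_i P[A_i] ≤ 37·p = 37·(1/37) = 1.
Numerically: 1 ≈ 1.0000000.
Is 1 < 1? NO.
Since the bound 1 is ≥ 1, the union bound is uninformative here; it does NOT by itself certify existence.

37·p = 1 ≈ 1.0000000; existence NOT certified by the union bound.


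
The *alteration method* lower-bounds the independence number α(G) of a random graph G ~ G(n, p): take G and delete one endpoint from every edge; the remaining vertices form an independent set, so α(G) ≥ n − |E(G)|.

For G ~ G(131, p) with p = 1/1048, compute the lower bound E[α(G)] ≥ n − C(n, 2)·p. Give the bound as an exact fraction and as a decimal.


E[|E(G)|] = C(131, 2)·p = 8515 · (1/1048) = 65/8.
E[α(G)] ≥ n − E[|E(G)|] = 131 − 65/8 = 983/8.
Numerically: ≈ 122.87500.
(This is only a lower bound; the true E[α(G)] may be larger.)

E[α(G)] ≥ 983/8 ≈ 122.87500.


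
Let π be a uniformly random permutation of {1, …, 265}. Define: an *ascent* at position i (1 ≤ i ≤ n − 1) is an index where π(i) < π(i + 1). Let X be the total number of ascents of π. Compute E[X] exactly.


Write X = Σ X_I over i = 1, …, 264, with X_I the indicator of one ascent.
There are 264 indicators.
For each fixed i, the pair (π(i), π(i+1)) is a uniformly random ordered pair of distinct values from {1, …, 265}; by symmetry P[π(i) < π(i+1)] = 1/2.
By linearity: E[X] = 264 · (1/2) = (265 − 1) · (1/2) = 132 ≈ 132.000000.

E[X] = 132 = 132.000000.


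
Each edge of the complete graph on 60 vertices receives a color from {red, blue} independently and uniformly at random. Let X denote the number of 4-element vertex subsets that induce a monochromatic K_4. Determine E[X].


Let X = Σ_S X_S over the C(60, 4) = 487635 subsets S of size 4, where X_S = 1 if the K_4 on S is monochromatic.
For a fixed S, the K_4 on S has C(4, 2) = 6 edges. P[all 6 edges red] = (1/2)^6, and likewise for blue, so P[monochromatic] = 2·(1/2)^6 = 2^{1 − 6} = 1/32.
Summing: E[X] = C(60, 4) · 2^{1 − 6} = 487635 · 1/32 = 487635/32.
Numerically: E[X] ≈ 15238.593750.

E[X] = C(60,4)·2^(1−C(4,2)) = 487635/32 ≈ 15238.593750.


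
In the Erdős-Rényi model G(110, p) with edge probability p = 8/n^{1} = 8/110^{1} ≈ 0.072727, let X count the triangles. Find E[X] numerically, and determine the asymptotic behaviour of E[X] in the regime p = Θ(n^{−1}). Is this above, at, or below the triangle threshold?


Number of potential triangles: C(110, 3) = 215820.
Each occurs with probability p³ ≈ (0.072727)³ ≈ 3.8467318e-04.
By linearity: E[X] = C(110, 3)·p³ ≈ 215820 · 3.8467318e-04 ≈ 83.02017.
Here α = 1, so p = 8/n is exactly at the triangle threshold p ~ 1/n. Asymptotically E[X] → c³/6 = 8³/6 = 256/3 ≈ 85.33333, a bounded constant. In this regime the triangle count is asymptotically Poisson(c³/6).

E[X] ≈ 83.02017; in regime p = Θ(1/n^{1}) E[X] stays bounded (at the triangle threshold p ~ 1/n).


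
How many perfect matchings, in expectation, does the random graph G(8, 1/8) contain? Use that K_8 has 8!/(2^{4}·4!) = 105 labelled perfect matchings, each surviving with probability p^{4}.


K_8 has 8!/(2^{4}·4!) = 105 labelled perfect matchings.
For each such perfect matching H, let X_H = 1 if all 4 edges of H are present in G. Then P[X_H = 1] = p^{4} = (1/8)^{4} = 1/4096.
By linearity: E[X] = Σ_H E[X_H] = 105 · p^{4} = 105 · 1/4096 = 105/4096.
Numerically: E[X] ≈ 0.025635.

E[X] = 105 · (1/8)^{4} = 105/4096 ≈ 0.025635.


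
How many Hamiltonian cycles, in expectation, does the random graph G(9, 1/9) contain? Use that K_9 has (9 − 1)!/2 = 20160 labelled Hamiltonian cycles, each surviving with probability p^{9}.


K_9 has (9 − 1)!/2 = 20160 labelled Hamiltonian cycles.
For each such Hamiltonian cycle H, let X_H = 1 if all 9 edges of H are present in G. Then P[X_H = 1] = p^{9} = (1/9)^{9} = 1/387420489.
Summing the indicators: E[X] = Σ_H E[X_H] = 20160 · p^{9} = 20160 · 1/387420489 = 2240/43046721.
Numerically: E[X] ≈ 5.20365e-05.

E[X] = 20160 · (1/9)^{9} = 2240/43046721 ≈ 5.20365e-05.


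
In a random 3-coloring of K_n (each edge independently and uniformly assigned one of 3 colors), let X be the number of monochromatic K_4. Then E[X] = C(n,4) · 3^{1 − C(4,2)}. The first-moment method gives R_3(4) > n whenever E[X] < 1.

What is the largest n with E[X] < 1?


We need C(n, 4) · 3^{1 − 6} < 1, i.e. C(n, 4) < 3^{6 − 1} = 243.
Check values of n near the boundary:
  n = 9: C(9, 4) = 126; 126 < 243? YES
  n = 10: C(10, 4) = 210; 210 < 243? YES
  n = 11: C(11, 4) = 330; 330 < 243? NO
  n = 12: C(12, 4) = 495; 495 < 243? NO
  n = 13: C(13, 4) = 715; 715 < 243? NO
The largest n with C(n, 4) < 243 is n = 10 (where E[X] = 70/81 ≈ 0.86420). Hence R_3(4) > 10, i.e. R_3(4) ≥ 11.

Largest n = 10; hence R_3(4) > 10.


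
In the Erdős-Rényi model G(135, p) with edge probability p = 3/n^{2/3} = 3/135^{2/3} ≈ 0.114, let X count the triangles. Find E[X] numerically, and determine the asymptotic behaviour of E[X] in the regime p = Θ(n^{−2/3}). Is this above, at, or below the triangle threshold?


Number of potential triangles: C(135, 3) = 400995.
Each occurs with probability p³ ≈ (0.114)³ ≈ 1.4814815e-03.
By linearity: E[X] = C(135, 3)·p³ ≈ 400995 · 1.4814815e-03 ≈ 594.06667.
Since α = 2/3 < 1, p = c/n^{2/3} ≫ 1/n is above the triangle threshold p ~ 1/n. Asymptotically E[X] ~ (c³/6)·n^{3(1−α)} = (3³/6)·n^{1} → ∞; triangles are abundant w.h.p.

E[X] ≈ 594.06667; in regime p = Θ(1/n^{2/3}) E[X] diverges (above the triangle threshold p ~ 1/n).


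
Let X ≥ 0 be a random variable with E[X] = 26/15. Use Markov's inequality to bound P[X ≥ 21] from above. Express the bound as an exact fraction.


μ = E[X] = 26/15, a = 21.
Markov: P[X ≥ 21] ≤ μ/a = (26/15)/21 = 26/315.
Numerically: ≈ 0.08254.
(Since a = 21 > μ = 1.73333, the bound 26/315 is < 1 and informative.)

P[X ≥ 21] ≤ 26/315 ≈ 0.08254.


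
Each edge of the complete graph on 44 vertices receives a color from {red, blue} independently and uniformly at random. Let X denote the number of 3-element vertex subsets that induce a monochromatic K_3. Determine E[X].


Let X = Σ_S X_S over the C(44, 3) = 13244 subsets S of size 3, where X_S = 1 if the K_3 on S is monochromatic.
For a fixed S, the K_3 on S has C(3, 2) = 3 edges. P[all 3 edges red] = (1/2)^3, and likewise for blue, so P[monochromatic] = 2·(1/2)^3 = 2^{1 − 3} = 1/4.
Summing: E[X] = C(44, 3) · 2^{1 − 3} = 13244 · 1/4 = 3311.
Numerically: E[X] ≈ 3311.0000.

E[X] = C(44,3)·2^(1−C(3,2)) = 3311 ≈ 3311.0000.


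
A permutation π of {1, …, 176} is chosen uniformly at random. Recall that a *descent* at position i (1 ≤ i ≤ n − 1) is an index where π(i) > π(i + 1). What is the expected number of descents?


Write X = Σ X_I over i = 1, …, 175, with X_I the indicator of one descent.
There are 175 indicators.
For each fixed i, the pair (π(i), π(i+1)) is a uniformly random ordered pair of distinct values from {1, …, 176}; by symmetry P[π(i) > π(i+1)] = 1/2.
By linearity: E[X] = 175 · (1/2) = (176 − 1) · (1/2) = 175/2 ≈ 87.500.

E[X] = 175/2 = 87.500.


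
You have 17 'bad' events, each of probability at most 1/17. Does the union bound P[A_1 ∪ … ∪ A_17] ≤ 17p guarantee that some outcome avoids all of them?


Union bound: P[∪_{i=1}^{17} A_i] ≤ Σ_i P[A_i] ≤ 17·p = 17·(1/17) = 1.
Numerically: 1 ≈ 1.000.
Is 1 < 1? NO.
Since the bound 1 is ≥ 1, the union bound is uninformative here; it does NOT by itself certify existence.

17·p = 1 ≈ 1.000; existence NOT certified by the union bound.


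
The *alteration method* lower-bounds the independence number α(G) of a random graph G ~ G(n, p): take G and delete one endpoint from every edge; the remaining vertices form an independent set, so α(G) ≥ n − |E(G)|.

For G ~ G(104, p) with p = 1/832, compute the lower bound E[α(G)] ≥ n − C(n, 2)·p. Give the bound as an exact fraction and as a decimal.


E[|E(G)|] = C(104, 2)·p = 5356 · (1/832) = 103/16.
E[α(G)] ≥ n − E[|E(G)|] = 104 − 103/16 = 1561/16.
Numerically: ≈ 97.562500.
(This is only a lower bound; the true E[α(G)] may be larger.)

E[α(G)] ≥ 1561/16 ≈ 97.562500.


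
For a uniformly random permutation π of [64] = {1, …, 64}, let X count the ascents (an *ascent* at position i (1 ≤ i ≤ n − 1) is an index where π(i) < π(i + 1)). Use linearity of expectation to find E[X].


Write X = Σ X_I over i = 1, …, 63, with X_I the indicator of one ascent.
There are 63 indicators.
For each fixed i, the pair (π(i), π(i+1)) is a uniformly random ordered pair of distinct values from {1, …, 64}; by symmetry P[π(i) < π(i+1)] = 1/2.
By linearity: E[X] = 63 · (1/2) = (64 − 1) · (1/2) = 63/2 ≈ 31.50000.

E[X] = 63/2 = 31.50000.


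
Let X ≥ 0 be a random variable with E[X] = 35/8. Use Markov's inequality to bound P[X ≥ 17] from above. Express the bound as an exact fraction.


μ = E[X] = 35/8, a = 17.
Markov: P[X ≥ 17] ≤ μ/a = (35/8)/17 = 35/136.
Numerically: ≈ 0.25735.
(Since a = 17 > μ = 4.37500, the bound 35/136 is < 1 and informative.)

P[X ≥ 17] ≤ 35/136 ≈ 0.25735.


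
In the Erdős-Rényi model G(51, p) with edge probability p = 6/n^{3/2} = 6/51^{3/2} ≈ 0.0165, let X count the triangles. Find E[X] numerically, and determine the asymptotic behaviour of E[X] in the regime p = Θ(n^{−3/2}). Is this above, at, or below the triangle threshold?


Number of potential triangles: C(51, 3) = 20825.
Each occurs with probability p³ ≈ (0.0165)³ ≈ 4.47083e-06.
By linearity: E[X] = C(51, 3)·p³ ≈ 20825 · 4.47083e-06 ≈ 0.093.
Since α = 3/2 > 1, p = c/n^{3/2} = o(1/n) is below the triangle threshold p ~ 1/n. Asymptotically E[X] ~ (c³/6)·n^{3(1−α)} = (6³/6)·n^{-1.5} → 0, so by Markov's inequality G has no triangles w.h.p.

E[X] ≈ 0.093; in regime p = Θ(1/n^{3/2}) E[X] tends to 0 (below the triangle threshold p ~ 1/n).


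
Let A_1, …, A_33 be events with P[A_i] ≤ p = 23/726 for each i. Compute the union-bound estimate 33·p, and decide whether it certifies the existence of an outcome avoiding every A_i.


Union bound: P[∪_{i=1}^{33} A_i] ≤ Σ_i P[A_i] ≤ 33·p = 33·(23/726) = 23/22.
Numerically: 23/22 ≈ 1.04545.
Is 23/22 < 1? NO.
Since the bound 23/22 is ≥ 1, the union bound is uninformative here; it does NOT by itself certify existence.

33·p = 23/22 ≈ 1.04545; existence NOT certified by the union bound.


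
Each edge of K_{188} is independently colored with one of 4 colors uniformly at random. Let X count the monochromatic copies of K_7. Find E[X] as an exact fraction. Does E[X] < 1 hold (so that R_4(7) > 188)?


E[X] = C(188, 7) · 4^{1 − 21} = 1470936391496 · 4^{−20} = 1470936391496/1099511627776.
As a reduced fraction: E[X] = 183867048937/137438953472 ≈ 1.3378089.
Is E[X] < 1? NO.
Since E[X] ≥ 1, the first-moment bound is inconclusive at n = 188; it does NOT by itself certify R_4(7) > 188.

E[X] = 183867048937/137438953472 ≈ 1.3378089; E[X] ≥ 1; first-moment method inconclusive here.


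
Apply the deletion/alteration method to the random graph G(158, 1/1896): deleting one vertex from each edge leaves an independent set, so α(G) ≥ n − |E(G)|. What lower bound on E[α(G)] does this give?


E[|E(G)|] = C(158, 2)·p = 12403 · (1/1896) = 157/24.
E[α(G)] ≥ n − E[|E(G)|] = 158 − 157/24 = 3635/24.
Numerically: ≈ 151.45833.
(This is only a lower bound; the true E[α(G)] may be larger.)

E[α(G)] ≥ 3635/24 ≈ 151.45833.


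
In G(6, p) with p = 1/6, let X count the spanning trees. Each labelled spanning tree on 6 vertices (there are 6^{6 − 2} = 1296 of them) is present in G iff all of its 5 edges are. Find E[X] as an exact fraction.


K_6 has 6^{6 − 2} = 1296 labelled spanning trees.
For each such spanning tree H, let X_H = 1 if all 5 edges of H are present in G. Then P[X_H = 1] = p^{5} = (1/6)^{5} = 1/7776.
By linearity of expectation: E[X] = Σ_H E[X_H] = 1296 · p^{5} = 1296 · 1/7776 = 1/6.
Numerically: E[X] ≈ 0.1667.

E[X] = 1296 · (1/6)^{5} = 1/6 ≈ 0.1667.


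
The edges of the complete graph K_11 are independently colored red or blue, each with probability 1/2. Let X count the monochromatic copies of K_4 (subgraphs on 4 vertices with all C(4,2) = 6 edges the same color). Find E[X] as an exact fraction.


Let X = Σ_S X_S over the C(11, 4) = 330 subsets S of size 4, where X_S = 1 if the K_4 on S is monochromatic.
For a fixed S, the K_4 on S has C(4, 2) = 6 edges. P[all 6 edges red] = (1/2)^6, and likewise for blue, so P[monochromatic] = 2·(1/2)^6 = 2^{1 − 6} = 1/32.
Summing: E[X] = C(11, 4) · 2^{1 − 6} = 330 · 1/32 = 165/16.
Numerically: E[X] ≈ 10.3125.

E[X] = C(11,4)·2^(1−C(4,2)) = 165/16 ≈ 10.3125.


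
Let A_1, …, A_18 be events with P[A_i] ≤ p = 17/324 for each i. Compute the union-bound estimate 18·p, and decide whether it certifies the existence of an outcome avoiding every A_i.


Union bound: P[∪_{i=1}^{18} A_i] ≤ Σ_i P[A_i] ≤ 18·p = 18·(17/324) = 17/18.
Numerically: 17/18 ≈ 0.944.
Is 17/18 < 1? YES.
Since P[∪ A_i] ≤ 17/18 < 1, the complement has P[∩ A_i^c] ≥ 1 − 17/18 = 1/18 > 0, so some outcome avoids every A_i.

18·p = 17/18 ≈ 0.944; existence CERTIFIED by the union bound.


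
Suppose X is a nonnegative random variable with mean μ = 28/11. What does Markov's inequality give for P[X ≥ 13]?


μ = E[X] = 28/11, a = 13.
Markov: P[X ≥ 13] ≤ μ/a = (28/11)/13 = 28/143.
Numerically: ≈ 0.195804.
(Since a = 13 > μ = 2.545455, the bound 28/143 is < 1 and informative.)

P[X ≥ 13] ≤ 28/143 ≈ 0.195804.


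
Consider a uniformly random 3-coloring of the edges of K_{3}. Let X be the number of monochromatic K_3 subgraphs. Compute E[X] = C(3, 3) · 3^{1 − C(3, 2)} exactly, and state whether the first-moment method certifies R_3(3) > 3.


E[X] = C(3, 3) · 3^{1 − 3} = 1 · 3^{−2} = 1/9.
As a reduced fraction: E[X] = 1/9 ≈ 0.1111.
Is E[X] < 1? YES.
Since E[X] < 1, there exists a 3-coloring of K_{3} with no monochromatic K_3; hence R_3(3) > 3.

E[X] = 1/9 ≈ 0.1111; E[X] < 1, so R_3(3) > 3.


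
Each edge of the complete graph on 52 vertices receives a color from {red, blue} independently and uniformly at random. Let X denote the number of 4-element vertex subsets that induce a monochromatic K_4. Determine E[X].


Let X = Σ_S X_S over the C(52, 4) = 270725 subsets S of size 4, where X_S = 1 if the K_4 on S is monochromatic.
For a fixed S, the K_4 on S has C(4, 2) = 6 edges. P[all 6 edges red] = (1/2)^6, and likewise for blue, so P[monochromatic] = 2·(1/2)^6 = 2^{1 − 6} = 1/32.
Summing: E[X] = C(52, 4) · 2^{1 − 6} = 270725 · 1/32 = 270725/32.
Numerically: E[X] ≈ 8460.156250.

E[X] = C(52,4)·2^(1−C(4,2)) = 270725/32 ≈ 8460.156250.


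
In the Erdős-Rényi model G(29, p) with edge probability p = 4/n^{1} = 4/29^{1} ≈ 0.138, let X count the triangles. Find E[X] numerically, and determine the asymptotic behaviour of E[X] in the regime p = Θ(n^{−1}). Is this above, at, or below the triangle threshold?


Number of potential triangles: C(29, 3) = 3654.
Each occurs with probability p³ ≈ (0.138)³ ≈ 2.62413e-03.
By linearity: E[X] = C(29, 3)·p³ ≈ 3654 · 2.62413e-03 ≈ 9.589.
Here α = 1, so p = 4/n is exactly at the triangle threshold p ~ 1/n. Asymptotically E[X] → c³/6 = 4³/6 = 32/3 ≈ 10.667, a bounded constant. In this regime the triangle count is asymptotically Poisson(c³/6).

E[X] ≈ 9.589; in regime p = Θ(1/n^{1}) E[X] stays bounded (at the triangle threshold p ~ 1/n).
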